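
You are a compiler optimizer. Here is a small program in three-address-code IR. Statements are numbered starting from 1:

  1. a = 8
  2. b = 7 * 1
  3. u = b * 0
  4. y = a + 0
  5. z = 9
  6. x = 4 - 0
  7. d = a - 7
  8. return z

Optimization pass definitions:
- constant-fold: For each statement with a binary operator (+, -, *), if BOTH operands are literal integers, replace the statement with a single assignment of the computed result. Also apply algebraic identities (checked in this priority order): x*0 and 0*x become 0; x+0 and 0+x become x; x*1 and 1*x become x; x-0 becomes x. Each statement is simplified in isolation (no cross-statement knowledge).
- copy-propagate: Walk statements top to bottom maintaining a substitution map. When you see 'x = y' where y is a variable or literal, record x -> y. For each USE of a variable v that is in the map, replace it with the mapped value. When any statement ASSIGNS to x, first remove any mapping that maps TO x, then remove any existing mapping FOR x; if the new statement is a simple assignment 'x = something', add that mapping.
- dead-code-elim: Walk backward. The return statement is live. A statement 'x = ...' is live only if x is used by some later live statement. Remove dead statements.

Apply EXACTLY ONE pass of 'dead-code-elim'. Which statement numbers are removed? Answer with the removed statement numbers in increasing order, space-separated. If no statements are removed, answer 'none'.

Answer: 1 2 3 4 6 7

Derivation:
Backward liveness scan:
Stmt 1 'a = 8': DEAD (a not in live set [])
Stmt 2 'b = 7 * 1': DEAD (b not in live set [])
Stmt 3 'u = b * 0': DEAD (u not in live set [])
Stmt 4 'y = a + 0': DEAD (y not in live set [])
Stmt 5 'z = 9': KEEP (z is live); live-in = []
Stmt 6 'x = 4 - 0': DEAD (x not in live set ['z'])
Stmt 7 'd = a - 7': DEAD (d not in live set ['z'])
Stmt 8 'return z': KEEP (return); live-in = ['z']
Removed statement numbers: [1, 2, 3, 4, 6, 7]
Surviving IR:
  z = 9
  return z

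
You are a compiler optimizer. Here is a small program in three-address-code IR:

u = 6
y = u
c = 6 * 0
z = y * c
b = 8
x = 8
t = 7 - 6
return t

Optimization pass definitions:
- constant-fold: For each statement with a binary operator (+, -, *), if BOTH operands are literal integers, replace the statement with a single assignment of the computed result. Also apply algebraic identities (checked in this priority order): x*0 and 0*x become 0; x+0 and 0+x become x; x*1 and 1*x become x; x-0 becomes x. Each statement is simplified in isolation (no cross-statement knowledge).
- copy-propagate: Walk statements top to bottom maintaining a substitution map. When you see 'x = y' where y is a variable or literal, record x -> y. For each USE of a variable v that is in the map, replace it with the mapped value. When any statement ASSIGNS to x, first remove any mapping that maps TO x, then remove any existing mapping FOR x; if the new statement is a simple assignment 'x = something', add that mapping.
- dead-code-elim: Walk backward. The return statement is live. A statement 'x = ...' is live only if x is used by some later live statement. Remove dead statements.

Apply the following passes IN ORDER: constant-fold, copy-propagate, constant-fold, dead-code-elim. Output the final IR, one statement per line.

Answer: return 1

Derivation:
Initial IR:
  u = 6
  y = u
  c = 6 * 0
  z = y * c
  b = 8
  x = 8
  t = 7 - 6
  return t
After constant-fold (8 stmts):
  u = 6
  y = u
  c = 0
  z = y * c
  b = 8
  x = 8
  t = 1
  return t
After copy-propagate (8 stmts):
  u = 6
  y = 6
  c = 0
  z = 6 * 0
  b = 8
  x = 8
  t = 1
  return 1
After constant-fold (8 stmts):
  u = 6
  y = 6
  c = 0
  z = 0
  b = 8
  x = 8
  t = 1
  return 1
After dead-code-elim (1 stmts):
  return 1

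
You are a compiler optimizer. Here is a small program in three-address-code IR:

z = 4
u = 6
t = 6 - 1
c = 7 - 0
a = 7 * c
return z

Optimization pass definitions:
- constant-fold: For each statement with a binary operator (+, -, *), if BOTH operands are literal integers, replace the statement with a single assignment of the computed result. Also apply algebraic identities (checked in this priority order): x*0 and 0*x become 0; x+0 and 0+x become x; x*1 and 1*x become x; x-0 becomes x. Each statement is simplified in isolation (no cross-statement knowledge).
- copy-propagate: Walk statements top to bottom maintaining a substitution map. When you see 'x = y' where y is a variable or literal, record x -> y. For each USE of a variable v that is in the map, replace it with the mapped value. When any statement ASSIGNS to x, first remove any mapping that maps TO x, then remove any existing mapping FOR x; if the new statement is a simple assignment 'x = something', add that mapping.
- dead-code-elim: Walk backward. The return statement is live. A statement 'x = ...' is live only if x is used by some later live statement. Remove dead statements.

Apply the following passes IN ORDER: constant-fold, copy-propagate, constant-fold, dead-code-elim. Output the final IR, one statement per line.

Initial IR:
  z = 4
  u = 6
  t = 6 - 1
  c = 7 - 0
  a = 7 * c
  return z
After constant-fold (6 stmts):
  z = 4
  u = 6
  t = 5
  c = 7
  a = 7 * c
  return z
After copy-propagate (6 stmts):
  z = 4
  u = 6
  t = 5
  c = 7
  a = 7 * 7
  return 4
After constant-fold (6 stmts):
  z = 4
  u = 6
  t = 5
  c = 7
  a = 49
  return 4
After dead-code-elim (1 stmts):
  return 4

Answer: return 4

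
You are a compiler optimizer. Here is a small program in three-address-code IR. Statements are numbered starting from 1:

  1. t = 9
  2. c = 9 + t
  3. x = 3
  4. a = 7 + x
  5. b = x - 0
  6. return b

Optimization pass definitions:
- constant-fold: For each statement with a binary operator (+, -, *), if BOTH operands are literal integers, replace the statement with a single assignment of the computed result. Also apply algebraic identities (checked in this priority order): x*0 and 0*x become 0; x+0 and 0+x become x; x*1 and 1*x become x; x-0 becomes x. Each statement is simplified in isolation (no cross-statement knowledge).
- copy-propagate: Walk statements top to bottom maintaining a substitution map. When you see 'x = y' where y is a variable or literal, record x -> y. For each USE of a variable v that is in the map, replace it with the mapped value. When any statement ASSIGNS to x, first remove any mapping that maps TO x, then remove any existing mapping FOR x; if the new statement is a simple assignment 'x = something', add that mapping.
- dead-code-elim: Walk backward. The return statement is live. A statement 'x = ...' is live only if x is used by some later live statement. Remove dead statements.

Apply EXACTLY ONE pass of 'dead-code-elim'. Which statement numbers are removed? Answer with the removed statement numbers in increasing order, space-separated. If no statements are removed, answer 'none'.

Backward liveness scan:
Stmt 1 't = 9': DEAD (t not in live set [])
Stmt 2 'c = 9 + t': DEAD (c not in live set [])
Stmt 3 'x = 3': KEEP (x is live); live-in = []
Stmt 4 'a = 7 + x': DEAD (a not in live set ['x'])
Stmt 5 'b = x - 0': KEEP (b is live); live-in = ['x']
Stmt 6 'return b': KEEP (return); live-in = ['b']
Removed statement numbers: [1, 2, 4]
Surviving IR:
  x = 3
  b = x - 0
  return b

Answer: 1 2 4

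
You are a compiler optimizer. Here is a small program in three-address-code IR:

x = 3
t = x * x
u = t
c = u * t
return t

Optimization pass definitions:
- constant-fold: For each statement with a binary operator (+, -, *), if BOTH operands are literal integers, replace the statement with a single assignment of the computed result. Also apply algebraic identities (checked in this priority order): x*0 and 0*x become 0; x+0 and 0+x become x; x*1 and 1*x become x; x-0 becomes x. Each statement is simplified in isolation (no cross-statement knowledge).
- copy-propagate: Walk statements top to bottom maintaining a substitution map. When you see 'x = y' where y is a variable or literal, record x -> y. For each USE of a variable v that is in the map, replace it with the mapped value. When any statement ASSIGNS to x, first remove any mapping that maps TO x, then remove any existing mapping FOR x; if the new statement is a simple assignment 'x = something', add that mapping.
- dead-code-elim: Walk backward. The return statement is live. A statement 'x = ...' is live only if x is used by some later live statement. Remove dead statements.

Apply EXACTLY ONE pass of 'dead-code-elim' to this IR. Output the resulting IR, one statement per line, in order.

Answer: x = 3
t = x * x
return t

Derivation:
Applying dead-code-elim statement-by-statement:
  [5] return t  -> KEEP (return); live=['t']
  [4] c = u * t  -> DEAD (c not live)
  [3] u = t  -> DEAD (u not live)
  [2] t = x * x  -> KEEP; live=['x']
  [1] x = 3  -> KEEP; live=[]
Result (3 stmts):
  x = 3
  t = x * x
  return t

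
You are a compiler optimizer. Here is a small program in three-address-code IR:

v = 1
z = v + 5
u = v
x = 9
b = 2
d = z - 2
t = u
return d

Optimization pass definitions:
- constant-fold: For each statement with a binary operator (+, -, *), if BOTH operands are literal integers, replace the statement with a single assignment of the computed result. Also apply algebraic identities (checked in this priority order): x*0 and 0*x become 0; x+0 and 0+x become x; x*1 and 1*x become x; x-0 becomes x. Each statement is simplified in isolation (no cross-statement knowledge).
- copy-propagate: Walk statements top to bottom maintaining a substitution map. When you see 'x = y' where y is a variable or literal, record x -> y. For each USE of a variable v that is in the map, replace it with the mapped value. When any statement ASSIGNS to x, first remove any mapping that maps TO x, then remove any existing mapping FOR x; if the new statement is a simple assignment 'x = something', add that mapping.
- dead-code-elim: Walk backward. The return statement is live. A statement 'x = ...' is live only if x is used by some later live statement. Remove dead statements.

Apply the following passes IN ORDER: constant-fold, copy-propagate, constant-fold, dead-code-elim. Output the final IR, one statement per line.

Answer: z = 6
d = z - 2
return d

Derivation:
Initial IR:
  v = 1
  z = v + 5
  u = v
  x = 9
  b = 2
  d = z - 2
  t = u
  return d
After constant-fold (8 stmts):
  v = 1
  z = v + 5
  u = v
  x = 9
  b = 2
  d = z - 2
  t = u
  return d
After copy-propagate (8 stmts):
  v = 1
  z = 1 + 5
  u = 1
  x = 9
  b = 2
  d = z - 2
  t = 1
  return d
After constant-fold (8 stmts):
  v = 1
  z = 6
  u = 1
  x = 9
  b = 2
  d = z - 2
  t = 1
  return d
After dead-code-elim (3 stmts):
  z = 6
  d = z - 2
  return d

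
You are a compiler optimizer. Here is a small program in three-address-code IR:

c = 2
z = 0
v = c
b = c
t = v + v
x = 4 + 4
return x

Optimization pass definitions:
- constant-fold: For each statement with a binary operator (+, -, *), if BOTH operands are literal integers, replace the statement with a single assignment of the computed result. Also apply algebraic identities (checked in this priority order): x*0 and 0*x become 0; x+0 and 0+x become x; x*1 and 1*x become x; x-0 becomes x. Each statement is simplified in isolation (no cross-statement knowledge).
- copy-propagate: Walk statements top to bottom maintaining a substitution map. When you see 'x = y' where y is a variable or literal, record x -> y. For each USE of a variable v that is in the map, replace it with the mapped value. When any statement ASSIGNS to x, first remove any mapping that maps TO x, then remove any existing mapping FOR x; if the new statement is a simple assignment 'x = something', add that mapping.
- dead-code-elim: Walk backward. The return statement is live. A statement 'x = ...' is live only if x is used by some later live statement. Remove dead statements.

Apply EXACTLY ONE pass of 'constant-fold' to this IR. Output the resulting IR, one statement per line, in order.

Answer: c = 2
z = 0
v = c
b = c
t = v + v
x = 8
return x

Derivation:
Applying constant-fold statement-by-statement:
  [1] c = 2  (unchanged)
  [2] z = 0  (unchanged)
  [3] v = c  (unchanged)
  [4] b = c  (unchanged)
  [5] t = v + v  (unchanged)
  [6] x = 4 + 4  -> x = 8
  [7] return x  (unchanged)
Result (7 stmts):
  c = 2
  z = 0
  v = c
  b = c
  t = v + v
  x = 8
  return x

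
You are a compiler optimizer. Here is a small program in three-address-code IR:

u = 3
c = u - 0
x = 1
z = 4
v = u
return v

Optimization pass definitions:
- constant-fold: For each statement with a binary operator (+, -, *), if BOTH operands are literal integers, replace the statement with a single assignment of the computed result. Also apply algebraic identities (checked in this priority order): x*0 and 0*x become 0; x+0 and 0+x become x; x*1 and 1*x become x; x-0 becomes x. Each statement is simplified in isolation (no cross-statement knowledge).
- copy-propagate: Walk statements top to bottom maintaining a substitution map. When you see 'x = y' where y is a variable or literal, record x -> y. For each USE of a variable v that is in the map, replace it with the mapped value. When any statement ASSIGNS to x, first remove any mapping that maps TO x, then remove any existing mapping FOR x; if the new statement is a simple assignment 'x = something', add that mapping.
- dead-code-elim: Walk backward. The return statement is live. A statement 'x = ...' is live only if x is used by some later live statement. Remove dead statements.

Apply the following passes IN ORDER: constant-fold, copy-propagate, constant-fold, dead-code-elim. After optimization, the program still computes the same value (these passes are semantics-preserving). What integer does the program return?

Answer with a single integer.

Initial IR:
  u = 3
  c = u - 0
  x = 1
  z = 4
  v = u
  return v
After constant-fold (6 stmts):
  u = 3
  c = u
  x = 1
  z = 4
  v = u
  return v
After copy-propagate (6 stmts):
  u = 3
  c = 3
  x = 1
  z = 4
  v = 3
  return 3
After constant-fold (6 stmts):
  u = 3
  c = 3
  x = 1
  z = 4
  v = 3
  return 3
After dead-code-elim (1 stmts):
  return 3
Evaluate:
  u = 3  =>  u = 3
  c = u - 0  =>  c = 3
  x = 1  =>  x = 1
  z = 4  =>  z = 4
  v = u  =>  v = 3
  return v = 3

Answer: 3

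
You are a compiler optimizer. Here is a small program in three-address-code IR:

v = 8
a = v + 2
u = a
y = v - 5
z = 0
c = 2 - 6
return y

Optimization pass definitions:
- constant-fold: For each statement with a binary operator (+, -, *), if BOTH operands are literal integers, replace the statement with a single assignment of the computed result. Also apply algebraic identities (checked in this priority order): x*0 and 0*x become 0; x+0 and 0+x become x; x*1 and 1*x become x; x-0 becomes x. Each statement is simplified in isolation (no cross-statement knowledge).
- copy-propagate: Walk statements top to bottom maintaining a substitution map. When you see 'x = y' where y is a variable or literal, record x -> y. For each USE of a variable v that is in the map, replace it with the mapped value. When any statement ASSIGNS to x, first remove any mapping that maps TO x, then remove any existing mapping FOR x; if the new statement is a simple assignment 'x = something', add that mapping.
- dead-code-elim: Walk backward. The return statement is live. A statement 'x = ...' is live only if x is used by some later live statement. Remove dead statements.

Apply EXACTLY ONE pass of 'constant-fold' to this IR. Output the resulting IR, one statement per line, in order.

Applying constant-fold statement-by-statement:
  [1] v = 8  (unchanged)
  [2] a = v + 2  (unchanged)
  [3] u = a  (unchanged)
  [4] y = v - 5  (unchanged)
  [5] z = 0  (unchanged)
  [6] c = 2 - 6  -> c = -4
  [7] return y  (unchanged)
Result (7 stmts):
  v = 8
  a = v + 2
  u = a
  y = v - 5
  z = 0
  c = -4
  return y

Answer: v = 8
a = v + 2
u = a
y = v - 5
z = 0
c = -4
return y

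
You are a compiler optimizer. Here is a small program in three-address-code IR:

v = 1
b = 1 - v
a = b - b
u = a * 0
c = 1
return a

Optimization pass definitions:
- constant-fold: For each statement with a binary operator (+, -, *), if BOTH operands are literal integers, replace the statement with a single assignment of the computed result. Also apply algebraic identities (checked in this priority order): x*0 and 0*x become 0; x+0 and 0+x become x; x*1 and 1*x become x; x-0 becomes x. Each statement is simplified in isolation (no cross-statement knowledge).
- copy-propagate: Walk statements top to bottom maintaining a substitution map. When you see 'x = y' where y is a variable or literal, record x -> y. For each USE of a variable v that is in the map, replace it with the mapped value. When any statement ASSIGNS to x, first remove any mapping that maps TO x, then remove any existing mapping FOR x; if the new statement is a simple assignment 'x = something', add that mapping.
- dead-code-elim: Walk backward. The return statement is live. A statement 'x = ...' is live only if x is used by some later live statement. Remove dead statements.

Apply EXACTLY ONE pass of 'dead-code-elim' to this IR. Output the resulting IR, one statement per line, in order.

Applying dead-code-elim statement-by-statement:
  [6] return a  -> KEEP (return); live=['a']
  [5] c = 1  -> DEAD (c not live)
  [4] u = a * 0  -> DEAD (u not live)
  [3] a = b - b  -> KEEP; live=['b']
  [2] b = 1 - v  -> KEEP; live=['v']
  [1] v = 1  -> KEEP; live=[]
Result (4 stmts):
  v = 1
  b = 1 - v
  a = b - b
  return a

Answer: v = 1
b = 1 - v
a = b - b
return a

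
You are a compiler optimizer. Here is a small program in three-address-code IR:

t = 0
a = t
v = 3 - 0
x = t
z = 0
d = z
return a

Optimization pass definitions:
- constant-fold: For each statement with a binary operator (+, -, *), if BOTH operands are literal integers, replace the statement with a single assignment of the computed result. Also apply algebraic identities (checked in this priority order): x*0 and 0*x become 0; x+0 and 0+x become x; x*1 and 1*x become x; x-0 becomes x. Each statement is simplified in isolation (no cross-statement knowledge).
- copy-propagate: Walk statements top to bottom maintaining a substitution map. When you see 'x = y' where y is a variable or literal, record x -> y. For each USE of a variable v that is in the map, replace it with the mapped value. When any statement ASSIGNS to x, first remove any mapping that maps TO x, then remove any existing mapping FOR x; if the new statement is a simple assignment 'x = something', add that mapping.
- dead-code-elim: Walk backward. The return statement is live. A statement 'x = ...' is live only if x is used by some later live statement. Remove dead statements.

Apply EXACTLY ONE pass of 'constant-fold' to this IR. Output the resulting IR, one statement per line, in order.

Answer: t = 0
a = t
v = 3
x = t
z = 0
d = z
return a

Derivation:
Applying constant-fold statement-by-statement:
  [1] t = 0  (unchanged)
  [2] a = t  (unchanged)
  [3] v = 3 - 0  -> v = 3
  [4] x = t  (unchanged)
  [5] z = 0  (unchanged)
  [6] d = z  (unchanged)
  [7] return a  (unchanged)
Result (7 stmts):
  t = 0
  a = t
  v = 3
  x = t
  z = 0
  d = z
  return a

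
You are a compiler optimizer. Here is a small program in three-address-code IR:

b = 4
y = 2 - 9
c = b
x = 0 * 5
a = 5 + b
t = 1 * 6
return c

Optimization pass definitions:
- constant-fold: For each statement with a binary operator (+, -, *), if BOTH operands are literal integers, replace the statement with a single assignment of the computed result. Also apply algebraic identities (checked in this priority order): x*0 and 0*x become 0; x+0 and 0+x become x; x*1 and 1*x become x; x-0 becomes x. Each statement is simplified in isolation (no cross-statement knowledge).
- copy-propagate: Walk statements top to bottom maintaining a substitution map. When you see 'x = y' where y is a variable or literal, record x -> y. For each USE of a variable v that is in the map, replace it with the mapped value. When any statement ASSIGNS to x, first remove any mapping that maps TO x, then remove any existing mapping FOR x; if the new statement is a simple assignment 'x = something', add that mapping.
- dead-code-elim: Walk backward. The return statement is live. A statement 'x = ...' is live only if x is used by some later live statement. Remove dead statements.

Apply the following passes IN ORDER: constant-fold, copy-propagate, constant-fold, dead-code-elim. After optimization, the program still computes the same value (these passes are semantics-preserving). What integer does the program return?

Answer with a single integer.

Initial IR:
  b = 4
  y = 2 - 9
  c = b
  x = 0 * 5
  a = 5 + b
  t = 1 * 6
  return c
After constant-fold (7 stmts):
  b = 4
  y = -7
  c = b
  x = 0
  a = 5 + b
  t = 6
  return c
After copy-propagate (7 stmts):
  b = 4
  y = -7
  c = 4
  x = 0
  a = 5 + 4
  t = 6
  return 4
After constant-fold (7 stmts):
  b = 4
  y = -7
  c = 4
  x = 0
  a = 9
  t = 6
  return 4
After dead-code-elim (1 stmts):
  return 4
Evaluate:
  b = 4  =>  b = 4
  y = 2 - 9  =>  y = -7
  c = b  =>  c = 4
  x = 0 * 5  =>  x = 0
  a = 5 + b  =>  a = 9
  t = 1 * 6  =>  t = 6
  return c = 4

Answer: 4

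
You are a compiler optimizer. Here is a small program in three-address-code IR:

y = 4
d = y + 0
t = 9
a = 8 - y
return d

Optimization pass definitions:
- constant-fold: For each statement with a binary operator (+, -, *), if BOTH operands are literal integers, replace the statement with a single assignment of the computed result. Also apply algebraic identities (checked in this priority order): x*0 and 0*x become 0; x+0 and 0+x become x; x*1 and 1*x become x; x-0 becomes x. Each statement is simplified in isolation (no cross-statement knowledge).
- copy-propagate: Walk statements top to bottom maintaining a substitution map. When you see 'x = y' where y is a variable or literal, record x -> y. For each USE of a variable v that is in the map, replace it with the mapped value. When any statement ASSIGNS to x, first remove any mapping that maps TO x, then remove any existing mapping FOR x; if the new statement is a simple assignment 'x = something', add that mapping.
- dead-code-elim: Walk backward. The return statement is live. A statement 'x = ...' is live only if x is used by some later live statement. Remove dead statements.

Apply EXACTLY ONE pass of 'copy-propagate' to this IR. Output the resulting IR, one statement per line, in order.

Answer: y = 4
d = 4 + 0
t = 9
a = 8 - 4
return d

Derivation:
Applying copy-propagate statement-by-statement:
  [1] y = 4  (unchanged)
  [2] d = y + 0  -> d = 4 + 0
  [3] t = 9  (unchanged)
  [4] a = 8 - y  -> a = 8 - 4
  [5] return d  (unchanged)
Result (5 stmts):
  y = 4
  d = 4 + 0
  t = 9
  a = 8 - 4
  return d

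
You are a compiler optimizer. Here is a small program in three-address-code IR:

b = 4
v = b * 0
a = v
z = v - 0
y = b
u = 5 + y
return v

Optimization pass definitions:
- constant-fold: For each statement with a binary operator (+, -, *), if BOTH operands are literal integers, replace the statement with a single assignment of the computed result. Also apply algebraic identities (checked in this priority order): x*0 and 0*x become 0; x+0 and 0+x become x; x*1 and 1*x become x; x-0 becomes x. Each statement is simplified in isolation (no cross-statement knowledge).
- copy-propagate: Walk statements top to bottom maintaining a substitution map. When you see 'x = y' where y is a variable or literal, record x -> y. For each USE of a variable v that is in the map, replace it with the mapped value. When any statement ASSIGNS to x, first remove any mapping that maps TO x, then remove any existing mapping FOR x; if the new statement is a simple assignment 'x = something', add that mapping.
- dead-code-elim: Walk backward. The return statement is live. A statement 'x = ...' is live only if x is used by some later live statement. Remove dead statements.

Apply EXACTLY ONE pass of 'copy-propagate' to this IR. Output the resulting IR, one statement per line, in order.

Answer: b = 4
v = 4 * 0
a = v
z = v - 0
y = 4
u = 5 + 4
return v

Derivation:
Applying copy-propagate statement-by-statement:
  [1] b = 4  (unchanged)
  [2] v = b * 0  -> v = 4 * 0
  [3] a = v  (unchanged)
  [4] z = v - 0  (unchanged)
  [5] y = b  -> y = 4
  [6] u = 5 + y  -> u = 5 + 4
  [7] return v  (unchanged)
Result (7 stmts):
  b = 4
  v = 4 * 0
  a = v
  z = v - 0
  y = 4
  u = 5 + 4
  return v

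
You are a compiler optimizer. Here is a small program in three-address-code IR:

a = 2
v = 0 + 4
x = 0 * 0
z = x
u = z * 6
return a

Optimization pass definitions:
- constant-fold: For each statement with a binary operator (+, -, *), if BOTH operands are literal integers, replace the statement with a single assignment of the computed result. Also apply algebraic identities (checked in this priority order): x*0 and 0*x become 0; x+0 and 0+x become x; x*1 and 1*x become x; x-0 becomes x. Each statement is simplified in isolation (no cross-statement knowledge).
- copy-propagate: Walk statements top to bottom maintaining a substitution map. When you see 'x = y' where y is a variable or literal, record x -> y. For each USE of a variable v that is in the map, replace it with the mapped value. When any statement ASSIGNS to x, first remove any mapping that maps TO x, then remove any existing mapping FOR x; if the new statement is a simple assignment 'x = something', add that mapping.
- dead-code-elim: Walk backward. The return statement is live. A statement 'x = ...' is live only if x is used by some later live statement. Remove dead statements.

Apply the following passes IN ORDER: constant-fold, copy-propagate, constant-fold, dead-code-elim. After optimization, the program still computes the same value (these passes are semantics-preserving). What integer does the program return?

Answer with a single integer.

Initial IR:
  a = 2
  v = 0 + 4
  x = 0 * 0
  z = x
  u = z * 6
  return a
After constant-fold (6 stmts):
  a = 2
  v = 4
  x = 0
  z = x
  u = z * 6
  return a
After copy-propagate (6 stmts):
  a = 2
  v = 4
  x = 0
  z = 0
  u = 0 * 6
  return 2
After constant-fold (6 stmts):
  a = 2
  v = 4
  x = 0
  z = 0
  u = 0
  return 2
After dead-code-elim (1 stmts):
  return 2
Evaluate:
  a = 2  =>  a = 2
  v = 0 + 4  =>  v = 4
  x = 0 * 0  =>  x = 0
  z = x  =>  z = 0
  u = z * 6  =>  u = 0
  return a = 2

Answer: 2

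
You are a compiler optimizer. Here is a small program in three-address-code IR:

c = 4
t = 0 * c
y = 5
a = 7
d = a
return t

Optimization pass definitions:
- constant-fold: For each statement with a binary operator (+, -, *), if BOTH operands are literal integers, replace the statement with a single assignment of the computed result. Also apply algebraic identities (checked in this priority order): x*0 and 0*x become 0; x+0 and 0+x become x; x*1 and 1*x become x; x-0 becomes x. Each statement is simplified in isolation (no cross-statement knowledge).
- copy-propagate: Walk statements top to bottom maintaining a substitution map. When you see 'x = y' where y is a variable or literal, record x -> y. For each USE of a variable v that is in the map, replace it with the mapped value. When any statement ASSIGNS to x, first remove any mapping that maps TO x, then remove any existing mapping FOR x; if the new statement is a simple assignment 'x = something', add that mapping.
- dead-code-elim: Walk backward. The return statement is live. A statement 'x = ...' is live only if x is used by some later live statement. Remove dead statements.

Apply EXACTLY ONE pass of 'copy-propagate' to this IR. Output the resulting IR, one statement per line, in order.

Answer: c = 4
t = 0 * 4
y = 5
a = 7
d = 7
return t

Derivation:
Applying copy-propagate statement-by-statement:
  [1] c = 4  (unchanged)
  [2] t = 0 * c  -> t = 0 * 4
  [3] y = 5  (unchanged)
  [4] a = 7  (unchanged)
  [5] d = a  -> d = 7
  [6] return t  (unchanged)
Result (6 stmts):
  c = 4
  t = 0 * 4
  y = 5
  a = 7
  d = 7
  return t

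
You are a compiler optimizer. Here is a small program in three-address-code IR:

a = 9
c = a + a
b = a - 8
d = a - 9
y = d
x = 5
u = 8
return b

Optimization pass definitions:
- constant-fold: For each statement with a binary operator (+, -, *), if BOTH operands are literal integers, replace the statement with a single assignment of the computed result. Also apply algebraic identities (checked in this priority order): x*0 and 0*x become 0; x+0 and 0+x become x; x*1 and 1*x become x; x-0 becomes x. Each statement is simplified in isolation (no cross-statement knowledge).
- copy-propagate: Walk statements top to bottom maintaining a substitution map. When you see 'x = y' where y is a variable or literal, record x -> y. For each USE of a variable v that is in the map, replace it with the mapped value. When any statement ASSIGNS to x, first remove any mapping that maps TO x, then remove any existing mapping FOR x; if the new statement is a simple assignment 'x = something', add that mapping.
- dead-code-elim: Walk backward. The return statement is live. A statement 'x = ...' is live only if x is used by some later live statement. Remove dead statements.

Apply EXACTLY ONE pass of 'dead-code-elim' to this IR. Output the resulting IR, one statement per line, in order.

Applying dead-code-elim statement-by-statement:
  [8] return b  -> KEEP (return); live=['b']
  [7] u = 8  -> DEAD (u not live)
  [6] x = 5  -> DEAD (x not live)
  [5] y = d  -> DEAD (y not live)
  [4] d = a - 9  -> DEAD (d not live)
  [3] b = a - 8  -> KEEP; live=['a']
  [2] c = a + a  -> DEAD (c not live)
  [1] a = 9  -> KEEP; live=[]
Result (3 stmts):
  a = 9
  b = a - 8
  return b

Answer: a = 9
b = a - 8
return b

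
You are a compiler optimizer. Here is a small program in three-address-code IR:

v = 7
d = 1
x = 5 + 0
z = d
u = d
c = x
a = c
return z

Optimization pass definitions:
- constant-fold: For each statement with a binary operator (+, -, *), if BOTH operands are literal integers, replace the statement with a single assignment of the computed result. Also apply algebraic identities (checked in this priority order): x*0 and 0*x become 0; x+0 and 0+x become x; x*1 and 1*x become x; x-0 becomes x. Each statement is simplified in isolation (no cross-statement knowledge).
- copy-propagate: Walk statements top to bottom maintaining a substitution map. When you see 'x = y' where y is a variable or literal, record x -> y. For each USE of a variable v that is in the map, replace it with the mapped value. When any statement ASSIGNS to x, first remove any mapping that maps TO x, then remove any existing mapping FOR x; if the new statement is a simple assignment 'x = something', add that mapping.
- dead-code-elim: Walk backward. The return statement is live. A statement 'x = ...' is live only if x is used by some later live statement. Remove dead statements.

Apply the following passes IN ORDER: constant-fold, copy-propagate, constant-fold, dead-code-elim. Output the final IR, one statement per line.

Answer: return 1

Derivation:
Initial IR:
  v = 7
  d = 1
  x = 5 + 0
  z = d
  u = d
  c = x
  a = c
  return z
After constant-fold (8 stmts):
  v = 7
  d = 1
  x = 5
  z = d
  u = d
  c = x
  a = c
  return z
After copy-propagate (8 stmts):
  v = 7
  d = 1
  x = 5
  z = 1
  u = 1
  c = 5
  a = 5
  return 1
After constant-fold (8 stmts):
  v = 7
  d = 1
  x = 5
  z = 1
  u = 1
  c = 5
  a = 5
  return 1
After dead-code-elim (1 stmts):
  return 1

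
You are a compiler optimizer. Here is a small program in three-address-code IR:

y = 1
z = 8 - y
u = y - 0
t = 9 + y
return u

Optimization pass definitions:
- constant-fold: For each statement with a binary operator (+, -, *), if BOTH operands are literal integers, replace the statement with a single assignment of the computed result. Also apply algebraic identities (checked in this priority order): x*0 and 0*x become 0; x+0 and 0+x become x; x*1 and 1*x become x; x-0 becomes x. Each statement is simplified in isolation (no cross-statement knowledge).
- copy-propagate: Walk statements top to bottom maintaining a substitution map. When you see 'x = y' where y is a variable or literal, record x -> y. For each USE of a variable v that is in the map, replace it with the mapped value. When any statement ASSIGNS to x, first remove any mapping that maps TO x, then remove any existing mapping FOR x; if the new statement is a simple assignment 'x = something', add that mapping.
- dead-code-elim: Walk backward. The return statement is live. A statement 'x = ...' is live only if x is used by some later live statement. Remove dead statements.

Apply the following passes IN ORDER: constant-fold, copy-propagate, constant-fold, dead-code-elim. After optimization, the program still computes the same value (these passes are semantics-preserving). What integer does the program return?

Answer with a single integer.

Answer: 1

Derivation:
Initial IR:
  y = 1
  z = 8 - y
  u = y - 0
  t = 9 + y
  return u
After constant-fold (5 stmts):
  y = 1
  z = 8 - y
  u = y
  t = 9 + y
  return u
After copy-propagate (5 stmts):
  y = 1
  z = 8 - 1
  u = 1
  t = 9 + 1
  return 1
After constant-fold (5 stmts):
  y = 1
  z = 7
  u = 1
  t = 10
  return 1
After dead-code-elim (1 stmts):
  return 1
Evaluate:
  y = 1  =>  y = 1
  z = 8 - y  =>  z = 7
  u = y - 0  =>  u = 1
  t = 9 + y  =>  t = 10
  return u = 1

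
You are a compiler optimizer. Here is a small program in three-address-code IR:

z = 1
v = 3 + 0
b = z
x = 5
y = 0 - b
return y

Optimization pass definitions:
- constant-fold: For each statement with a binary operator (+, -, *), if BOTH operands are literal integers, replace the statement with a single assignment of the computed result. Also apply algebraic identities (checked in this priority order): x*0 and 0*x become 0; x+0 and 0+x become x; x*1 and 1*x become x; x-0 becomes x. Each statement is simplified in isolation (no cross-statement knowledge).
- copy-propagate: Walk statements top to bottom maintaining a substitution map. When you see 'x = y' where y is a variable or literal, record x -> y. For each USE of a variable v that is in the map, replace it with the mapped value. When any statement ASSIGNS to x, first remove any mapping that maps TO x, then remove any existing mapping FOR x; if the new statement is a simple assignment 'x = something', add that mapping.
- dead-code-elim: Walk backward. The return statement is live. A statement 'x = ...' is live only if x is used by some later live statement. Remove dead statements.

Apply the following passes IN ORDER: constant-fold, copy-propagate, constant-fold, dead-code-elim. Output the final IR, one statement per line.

Answer: y = -1
return y

Derivation:
Initial IR:
  z = 1
  v = 3 + 0
  b = z
  x = 5
  y = 0 - b
  return y
After constant-fold (6 stmts):
  z = 1
  v = 3
  b = z
  x = 5
  y = 0 - b
  return y
After copy-propagate (6 stmts):
  z = 1
  v = 3
  b = 1
  x = 5
  y = 0 - 1
  return y
After constant-fold (6 stmts):
  z = 1
  v = 3
  b = 1
  x = 5
  y = -1
  return y
After dead-code-elim (2 stmts):
  y = -1
  return y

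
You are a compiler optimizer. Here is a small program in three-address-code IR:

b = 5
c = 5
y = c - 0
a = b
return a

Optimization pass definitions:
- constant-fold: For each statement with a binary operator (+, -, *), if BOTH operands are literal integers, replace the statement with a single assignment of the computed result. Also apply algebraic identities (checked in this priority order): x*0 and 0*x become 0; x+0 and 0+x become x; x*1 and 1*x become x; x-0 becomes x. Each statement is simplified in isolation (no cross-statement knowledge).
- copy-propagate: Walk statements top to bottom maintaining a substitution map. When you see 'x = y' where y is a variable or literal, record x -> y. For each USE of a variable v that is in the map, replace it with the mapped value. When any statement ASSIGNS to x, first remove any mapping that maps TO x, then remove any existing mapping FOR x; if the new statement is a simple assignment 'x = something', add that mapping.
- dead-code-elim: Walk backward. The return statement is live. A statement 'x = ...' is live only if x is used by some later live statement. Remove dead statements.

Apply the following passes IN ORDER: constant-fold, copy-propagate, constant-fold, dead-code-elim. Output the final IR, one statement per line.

Initial IR:
  b = 5
  c = 5
  y = c - 0
  a = b
  return a
After constant-fold (5 stmts):
  b = 5
  c = 5
  y = c
  a = b
  return a
After copy-propagate (5 stmts):
  b = 5
  c = 5
  y = 5
  a = 5
  return 5
After constant-fold (5 stmts):
  b = 5
  c = 5
  y = 5
  a = 5
  return 5
After dead-code-elim (1 stmts):
  return 5

Answer: return 5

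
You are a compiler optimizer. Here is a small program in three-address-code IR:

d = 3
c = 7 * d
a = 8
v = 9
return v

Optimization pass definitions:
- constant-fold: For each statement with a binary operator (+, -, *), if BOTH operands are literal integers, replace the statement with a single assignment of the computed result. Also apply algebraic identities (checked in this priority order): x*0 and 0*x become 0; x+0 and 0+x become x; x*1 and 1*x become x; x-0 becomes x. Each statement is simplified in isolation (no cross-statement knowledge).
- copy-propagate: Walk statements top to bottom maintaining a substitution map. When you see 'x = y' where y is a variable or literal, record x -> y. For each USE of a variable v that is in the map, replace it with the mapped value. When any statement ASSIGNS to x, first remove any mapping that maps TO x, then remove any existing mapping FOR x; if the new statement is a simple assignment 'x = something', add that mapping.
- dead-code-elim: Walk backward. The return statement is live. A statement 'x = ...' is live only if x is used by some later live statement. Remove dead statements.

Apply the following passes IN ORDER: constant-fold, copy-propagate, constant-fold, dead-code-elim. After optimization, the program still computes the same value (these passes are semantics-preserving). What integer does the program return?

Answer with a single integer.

Answer: 9

Derivation:
Initial IR:
  d = 3
  c = 7 * d
  a = 8
  v = 9
  return v
After constant-fold (5 stmts):
  d = 3
  c = 7 * d
  a = 8
  v = 9
  return v
After copy-propagate (5 stmts):
  d = 3
  c = 7 * 3
  a = 8
  v = 9
  return 9
After constant-fold (5 stmts):
  d = 3
  c = 21
  a = 8
  v = 9
  return 9
After dead-code-elim (1 stmts):
  return 9
Evaluate:
  d = 3  =>  d = 3
  c = 7 * d  =>  c = 21
  a = 8  =>  a = 8
  v = 9  =>  v = 9
  return v = 9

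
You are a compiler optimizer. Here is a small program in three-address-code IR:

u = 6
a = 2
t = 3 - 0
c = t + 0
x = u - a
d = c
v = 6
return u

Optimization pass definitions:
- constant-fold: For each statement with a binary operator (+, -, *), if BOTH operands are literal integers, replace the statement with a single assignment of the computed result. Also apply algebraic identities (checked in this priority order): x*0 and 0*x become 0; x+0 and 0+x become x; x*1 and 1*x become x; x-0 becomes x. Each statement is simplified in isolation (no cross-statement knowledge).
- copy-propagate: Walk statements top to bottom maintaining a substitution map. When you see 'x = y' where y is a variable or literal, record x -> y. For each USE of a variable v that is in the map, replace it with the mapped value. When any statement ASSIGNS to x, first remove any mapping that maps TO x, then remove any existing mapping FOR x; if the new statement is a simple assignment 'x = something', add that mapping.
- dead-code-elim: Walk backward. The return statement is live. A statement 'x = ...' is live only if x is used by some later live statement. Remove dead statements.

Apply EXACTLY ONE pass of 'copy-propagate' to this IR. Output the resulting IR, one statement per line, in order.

Answer: u = 6
a = 2
t = 3 - 0
c = t + 0
x = 6 - 2
d = c
v = 6
return 6

Derivation:
Applying copy-propagate statement-by-statement:
  [1] u = 6  (unchanged)
  [2] a = 2  (unchanged)
  [3] t = 3 - 0  (unchanged)
  [4] c = t + 0  (unchanged)
  [5] x = u - a  -> x = 6 - 2
  [6] d = c  (unchanged)
  [7] v = 6  (unchanged)
  [8] return u  -> return 6
Result (8 stmts):
  u = 6
  a = 2
  t = 3 - 0
  c = t + 0
  x = 6 - 2
  d = c
  v = 6
  return 6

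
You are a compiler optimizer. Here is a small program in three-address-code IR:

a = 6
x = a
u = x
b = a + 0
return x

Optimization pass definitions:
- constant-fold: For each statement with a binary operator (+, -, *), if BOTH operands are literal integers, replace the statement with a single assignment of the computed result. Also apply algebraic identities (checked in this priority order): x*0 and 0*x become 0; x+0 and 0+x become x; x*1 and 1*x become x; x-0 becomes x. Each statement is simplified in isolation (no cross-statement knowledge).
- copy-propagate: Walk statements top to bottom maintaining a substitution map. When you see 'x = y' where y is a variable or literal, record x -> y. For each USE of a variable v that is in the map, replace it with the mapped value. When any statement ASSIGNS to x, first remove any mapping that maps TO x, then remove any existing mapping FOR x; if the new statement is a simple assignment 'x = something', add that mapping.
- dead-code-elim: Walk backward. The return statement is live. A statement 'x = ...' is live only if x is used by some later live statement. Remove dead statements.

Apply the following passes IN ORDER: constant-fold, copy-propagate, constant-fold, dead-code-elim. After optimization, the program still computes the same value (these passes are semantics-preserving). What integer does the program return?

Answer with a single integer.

Answer: 6

Derivation:
Initial IR:
  a = 6
  x = a
  u = x
  b = a + 0
  return x
After constant-fold (5 stmts):
  a = 6
  x = a
  u = x
  b = a
  return x
After copy-propagate (5 stmts):
  a = 6
  x = 6
  u = 6
  b = 6
  return 6
After constant-fold (5 stmts):
  a = 6
  x = 6
  u = 6
  b = 6
  return 6
After dead-code-elim (1 stmts):
  return 6
Evaluate:
  a = 6  =>  a = 6
  x = a  =>  x = 6
  u = x  =>  u = 6
  b = a + 0  =>  b = 6
  return x = 6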